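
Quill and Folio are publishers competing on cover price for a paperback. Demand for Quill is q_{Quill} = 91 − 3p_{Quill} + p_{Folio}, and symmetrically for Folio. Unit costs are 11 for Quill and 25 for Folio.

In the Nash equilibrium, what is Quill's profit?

675

Quill's profit: π = (p_{Quill} − 11)(91 − 3p_{Quill} + p_{Folio}).
∂π/∂p_{Quill} = 124 − 6p_{Quill} + p_{Folio} = 0 ⇒ p_{Quill} = 62/3 + (1/6)p_{Folio}.
Similarly p_{Folio} = 83/3 + (1/6)p_{Quill}.
Substituting the second reaction function into the first: p_{Quill} = 62/3 + (1/6)(83/3 + (1/6)p_{Quill}), which gives (35/36)p_{Quill} = 455/18 ⇒ p_{Quill} = 26.
Then p_{Folio} = 83/3 + (1/6)·26 = 32.
q_{Quill} = 91 − 3·26 + 32 = 45.
Profit = (26 − 11)·45 = 675.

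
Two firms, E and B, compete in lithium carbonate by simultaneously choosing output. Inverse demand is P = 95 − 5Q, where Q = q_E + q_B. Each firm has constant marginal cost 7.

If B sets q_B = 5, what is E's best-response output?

Firm E's profit: π = q_E(95 − 5(q_E + q_B)) − 7q_E.
∂π/∂q_E = 88 − 10q_E − 5q_B = 0, so q_E = 8.8 − 0.5q_B.
At q_B = 5: q_E = 8.8 − 0.5·5 = 6.3.

6.3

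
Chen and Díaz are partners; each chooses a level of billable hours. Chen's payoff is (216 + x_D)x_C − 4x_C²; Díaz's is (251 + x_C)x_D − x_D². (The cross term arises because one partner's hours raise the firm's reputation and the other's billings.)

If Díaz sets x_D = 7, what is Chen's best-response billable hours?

Expanding Chen's payoff: 216x_C + x_Dx_C − 4x_C².
∂π/∂x_C = 216 + x_D − 8x_C = 0, so x_C = 27 + 0.125x_D.
At x_D = 7: x_C = 27 + 0.125·7 = 27.875.

27.875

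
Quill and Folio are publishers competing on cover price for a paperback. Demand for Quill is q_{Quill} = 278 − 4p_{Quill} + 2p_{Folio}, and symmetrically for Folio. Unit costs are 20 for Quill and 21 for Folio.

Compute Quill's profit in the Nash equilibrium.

Quill's profit: π = (p_{Quill} − 20)(278 − 4p_{Quill} + 2p_{Folio}).
∂π/∂p_{Quill} = 358 − 8p_{Quill} + 2p_{Folio} = 0 ⇒ p_{Quill} = 44.75 + 0.25p_{Folio}.
Similarly p_{Folio} = 45.25 + 0.25p_{Quill}.
Substituting the second reaction function into the first: p_{Quill} = 44.75 + 0.25(45.25 + 0.25p_{Quill}), which gives 0.9375p_{Quill} = 56.0625 ⇒ p_{Quill} = 59.8.
Then p_{Folio} = 45.25 + 0.25·59.8 = 60.2.
q_{Quill} = 278 − 4·59.8 + 2·60.2 = 159.2.
Profit = (59.8 − 20)·159.2 = 6336.16.

6336.16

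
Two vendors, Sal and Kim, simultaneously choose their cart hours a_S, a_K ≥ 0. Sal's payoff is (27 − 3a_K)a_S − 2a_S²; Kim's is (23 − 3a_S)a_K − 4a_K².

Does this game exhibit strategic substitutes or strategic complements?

Expanding Sal's payoff: 27a_S − 3a_Ka_S − 2a_S².
∂π/∂a_S = 27 − 3a_K − 4a_S = 0, so a_S = 6.75 − 0.75a_K.
The best-response slope da_S/da_K = −0.75 < 0: the reaction function is downward-sloping, so the choices are strategic substitutes.

strategic substitutes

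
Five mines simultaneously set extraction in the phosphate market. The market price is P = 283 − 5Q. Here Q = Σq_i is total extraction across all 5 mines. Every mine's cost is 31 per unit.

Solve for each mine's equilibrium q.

8.4

A representative mine's profit is π_i = q_i(283 − 5Q) − 31q_i, with Q = q_i + Σ_{j≠i} q_j.
First-order condition: 252 − 10q_i − 5Σ_{j≠i} q_j = 0.
Imposing symmetry (q_j = q for all j) turns Σ_{j≠i} q_j into 4q, so 252 = 30q and q = 8.4.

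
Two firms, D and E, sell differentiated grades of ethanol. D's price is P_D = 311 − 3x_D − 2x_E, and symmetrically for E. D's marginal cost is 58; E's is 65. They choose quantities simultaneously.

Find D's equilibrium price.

154.1875

Firm D's profit: π = x_D(311 − 3x_D − 2x_E) − 58x_D.
∂π/∂x_D = 253 − 6x_D − 2x_E = 0 ⇒ x_D = 253/6 − (1/3)x_E.
Similarly x_E = 41 − (1/3)x_D.
Substituting the second reaction function into the first: x_D = 253/6 − (1/3)(41 − (1/3)x_D), which gives (8/9)x_D = 28.5 ⇒ x_D = 32.0625.
Then x_E = 41 − (1/3)·32.0625 = 30.3125.
P_D = 311 − 3·32.0625 − 2·30.3125 = 154.1875.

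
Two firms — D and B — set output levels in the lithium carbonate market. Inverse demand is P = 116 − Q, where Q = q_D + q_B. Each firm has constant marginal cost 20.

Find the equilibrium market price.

52

Firm D's profit: π = q_D(116 − (q_D + q_B)) − 20q_D.
∂π/∂q_D = 96 − 2q_D − q_B = 0, so q_D = 48 − 0.5q_B.
Setting q_D = q_B in the reaction function: q_D = 48 − 0.5q_D, so q_D = 48 / 1.5 = 32.
Equilibrium price: P = 116 − 64 = 52.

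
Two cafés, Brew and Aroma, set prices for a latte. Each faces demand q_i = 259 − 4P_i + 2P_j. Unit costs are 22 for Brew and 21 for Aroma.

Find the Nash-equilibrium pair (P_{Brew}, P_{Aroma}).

Brew's profit: π = (P_{Brew} − 22)(259 − 4P_{Brew} + 2P_{Aroma}).
∂π/∂P_{Brew} = 347 − 8P_{Brew} + 2P_{Aroma} = 0 ⇒ P_{Brew} = 43.375 + 0.25P_{Aroma}.
Similarly P_{Aroma} = 42.875 + 0.25P_{Brew}.
Plugging P_{Aroma} into Brew's best response: P_{Brew} = 43.375 + 0.25(42.875 + 0.25P_{Brew}) ⇒ 0.9375P_{Brew} = 1731/32, so P_{Brew} = 57.7.
Then P_{Aroma} = 42.875 + 0.25·57.7 = 57.3.

57.7, 57.3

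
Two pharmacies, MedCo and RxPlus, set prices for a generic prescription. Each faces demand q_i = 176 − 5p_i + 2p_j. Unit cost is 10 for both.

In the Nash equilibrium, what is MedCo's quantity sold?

91.25

MedCo's profit: π = (p_{MedCo} − 10)(176 − 5p_{MedCo} + 2p_{RxPlus}).
∂π/∂p_{MedCo} = 226 − 10p_{MedCo} + 2p_{RxPlus} = 0 ⇒ p_{MedCo} = 22.6 + 0.2p_{RxPlus}.
The game is symmetric, so in equilibrium p_{RxPlus} = p_{MedCo}: the reaction function gives 0.8p_{MedCo} = 22.6, hence p_{MedCo} = 28.25.
q_{MedCo} = 176 − 5·28.25 + 2·28.25 = 91.25.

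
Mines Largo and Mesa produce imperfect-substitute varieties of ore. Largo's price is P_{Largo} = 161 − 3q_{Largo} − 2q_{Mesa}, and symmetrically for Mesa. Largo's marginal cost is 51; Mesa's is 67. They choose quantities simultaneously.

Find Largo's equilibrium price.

Mine Largo's profit: π = q_{Largo}(161 − 3q_{Largo} − 2q_{Mesa}) − 51q_{Largo}.
∂π/∂q_{Largo} = 110 − 6q_{Largo} − 2q_{Mesa} = 0 ⇒ q_{Largo} = 55/3 − (1/3)q_{Mesa}.
Similarly q_{Mesa} = 47/3 − (1/3)q_{Largo}.
Substituting the second reaction function into the first: q_{Largo} = 55/3 − (1/3)(47/3 − (1/3)q_{Largo}), which gives (8/9)q_{Largo} = 118/9 ⇒ q_{Largo} = 14.75.
Then q_{Mesa} = 47/3 − (1/3)·14.75 = 10.75.
P_{Largo} = 161 − 3·14.75 − 2·10.75 = 95.25.

95.25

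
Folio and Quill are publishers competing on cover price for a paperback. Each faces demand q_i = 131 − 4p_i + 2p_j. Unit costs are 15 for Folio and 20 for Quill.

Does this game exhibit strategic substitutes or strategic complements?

Folio's profit: π = (p_{Folio} − 15)(131 − 4p_{Folio} + 2p_{Quill}).
∂π/∂p_{Folio} = 191 − 8p_{Folio} + 2p_{Quill} = 0 ⇒ p_{Folio} = 23.875 + 0.25p_{Quill}.
The best-response slope dp_{Folio}/dp_{Quill} = 0.25 > 0: the reaction function is upward-sloping, so the choices are strategic complements.

strategic complements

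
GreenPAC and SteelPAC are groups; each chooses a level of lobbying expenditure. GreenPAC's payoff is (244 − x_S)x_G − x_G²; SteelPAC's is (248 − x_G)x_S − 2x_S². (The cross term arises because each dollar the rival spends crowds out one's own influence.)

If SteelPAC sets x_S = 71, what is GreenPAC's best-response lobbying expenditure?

86.5

Expanding GreenPAC's payoff: 244x_G − x_Sx_G − x_G².
∂π/∂x_G = 244 − x_S − 2x_G = 0, so x_G = 122 − 0.5x_S.
At x_S = 71: x_G = 122 − 0.5·71 = 86.5.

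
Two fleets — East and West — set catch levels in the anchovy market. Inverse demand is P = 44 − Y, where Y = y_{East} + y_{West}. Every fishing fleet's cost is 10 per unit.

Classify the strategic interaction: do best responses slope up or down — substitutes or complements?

strategic substitutes

Fishing fleet East's profit: π = y_{East}(44 − (y_{East} + y_{West})) − 10y_{East}.
∂π/∂y_{East} = 34 − 2y_{East} − y_{West} = 0, so y_{East} = 17 − 0.5y_{West}.
The best-response slope dy_{East}/dy_{West} = −0.5 < 0: the reaction function is downward-sloping, so the choices are strategic substitutes.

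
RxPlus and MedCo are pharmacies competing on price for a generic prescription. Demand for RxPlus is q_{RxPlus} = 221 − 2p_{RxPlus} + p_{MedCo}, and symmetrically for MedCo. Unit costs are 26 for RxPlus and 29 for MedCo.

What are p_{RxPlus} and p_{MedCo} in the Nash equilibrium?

91.4, 92.6

RxPlus's profit: π = (p_{RxPlus} − 26)(221 − 2p_{RxPlus} + p_{MedCo}).
∂π/∂p_{RxPlus} = 273 − 4p_{RxPlus} + p_{MedCo} = 0 ⇒ p_{RxPlus} = 68.25 + 0.25p_{MedCo}.
Similarly p_{MedCo} = 69.75 + 0.25p_{RxPlus}.
Solving the two reaction functions simultaneously: (1 − (0.25)(0.25))p_{RxPlus} = 68.25 + 0.25·69.75, so 0.9375p_{RxPlus} = 85.6875 and p_{RxPlus} = 91.4.
Then p_{MedCo} = 69.75 + 0.25·91.4 = 92.6.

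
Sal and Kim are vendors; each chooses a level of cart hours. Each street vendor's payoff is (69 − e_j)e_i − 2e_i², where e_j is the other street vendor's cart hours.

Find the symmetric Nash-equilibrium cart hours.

13.8

Sal's payoff is (69 − e_K)e_S − 2e_S².
∂π/∂e_S = 69 − e_K − 4e_S = 0, so e_S = 17.25 − 0.25e_K.
Setting e_S = e_K in the reaction function: e_S = 17.25 − 0.25e_S, so e_S = 17.25 / 1.25 = 13.8.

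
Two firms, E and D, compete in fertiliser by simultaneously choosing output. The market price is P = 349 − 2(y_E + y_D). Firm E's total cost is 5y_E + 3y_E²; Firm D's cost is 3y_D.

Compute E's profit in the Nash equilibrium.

Firm E's profit: π = y_E(349 − 2(y_E + y_D)) − 5y_E − 3y_E².
∂π/∂y_E = 344 − 10y_E − 2y_D = 0, so y_E = 34.4 − 0.2y_D.
For D: ∂π/∂y_D = 346 − 4y_D − 2y_E = 0 ⇒ y_D = 86.5 − 0.5y_E.
Substituting the second reaction function into the first: y_E = 34.4 − 0.2(86.5 − 0.5y_E), which gives 0.9y_E = 17.1 ⇒ y_E = 19.
Then y_D = 86.5 − 0.5·19 = 77.
Price P = 349 − 2·96 = 157.
E's profit: (157 − 5)·19 − 3(19)² = 1805.

1805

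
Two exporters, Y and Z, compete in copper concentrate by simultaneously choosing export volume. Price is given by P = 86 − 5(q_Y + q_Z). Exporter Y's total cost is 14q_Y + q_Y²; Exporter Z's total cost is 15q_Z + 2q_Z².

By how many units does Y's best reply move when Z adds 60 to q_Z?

Exporter Y's profit: π = q_Y(86 − 5(q_Y + q_Z)) − 14q_Y − q_Y².
∂π/∂q_Y = 72 − 12q_Y − 5q_Z = 0, so q_Y = 6 − (5/12)q_Z.
The reaction-function slope is −5/12, so a 60-unit rise in q_Z moves q_Y by −5/12 × 60 = −25. Y's best response falls — the actions are strategic substitutes.

-25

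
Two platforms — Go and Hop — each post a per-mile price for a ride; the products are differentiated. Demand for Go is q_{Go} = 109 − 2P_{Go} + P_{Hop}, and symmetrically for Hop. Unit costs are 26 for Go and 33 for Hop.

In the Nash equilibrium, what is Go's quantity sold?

57.2

Go's profit: π = (P_{Go} − 26)(109 − 2P_{Go} + P_{Hop}).
∂π/∂P_{Go} = 161 − 4P_{Go} + P_{Hop} = 0 ⇒ P_{Go} = 40.25 + 0.25P_{Hop}.
Similarly P_{Hop} = 43.75 + 0.25P_{Go}.
Solving the two reaction functions simultaneously: (1 − (0.25)(0.25))P_{Go} = 40.25 + 0.25·43.75, so 0.9375P_{Go} = 51.1875 and P_{Go} = 54.6.
Then P_{Hop} = 43.75 + 0.25·54.6 = 57.4.
q_{Go} = 109 − 2·54.6 + 57.4 = 57.2.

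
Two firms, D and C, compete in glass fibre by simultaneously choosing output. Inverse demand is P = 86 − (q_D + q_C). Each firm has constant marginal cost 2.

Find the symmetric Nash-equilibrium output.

Firm D's profit: π = q_D(86 − (q_D + q_C)) − 2q_D.
∂π/∂q_D = 84 − 2q_D − q_C = 0, so q_D = 42 − 0.5q_C.
Setting q_D = q_C in the reaction function: q_D = 42 − 0.5q_D, so q_D = 42 / 1.5 = 28.

28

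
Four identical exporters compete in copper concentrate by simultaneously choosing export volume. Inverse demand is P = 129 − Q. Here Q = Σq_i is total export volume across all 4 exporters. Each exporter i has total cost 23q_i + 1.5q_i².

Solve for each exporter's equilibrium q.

A representative exporter's profit is π_i = q_i(129 − Q) − 23q_i − 1.5q_i², with Q = q_i + Σ_{j≠i} q_j.
First-order condition: 106 − 5q_i − Σ_{j≠i} q_j = 0.
Imposing symmetry (q_j = q for all j) turns Σ_{j≠i} q_j into 3q, so 106 = 8q and q = 13.25.

13.25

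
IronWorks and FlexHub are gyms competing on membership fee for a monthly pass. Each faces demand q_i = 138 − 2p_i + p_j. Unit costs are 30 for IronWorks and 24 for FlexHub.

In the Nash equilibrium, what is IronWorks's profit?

2478.08

IronWorks's profit: π = (p_{IronWorks} − 30)(138 − 2p_{IronWorks} + p_{FlexHub}).
∂π/∂p_{IronWorks} = 198 − 4p_{IronWorks} + p_{FlexHub} = 0 ⇒ p_{IronWorks} = 49.5 + 0.25p_{FlexHub}.
Similarly p_{FlexHub} = 46.5 + 0.25p_{IronWorks}.
Solving the two reaction functions simultaneously: (1 − (0.25)(0.25))p_{IronWorks} = 49.5 + 0.25·46.5, so 0.9375p_{IronWorks} = 61.125 and p_{IronWorks} = 65.2.
Then p_{FlexHub} = 46.5 + 0.25·65.2 = 62.8.
q_{IronWorks} = 138 − 2·65.2 + 62.8 = 70.4.
Profit = (65.2 − 30)·70.4 = 2478.08.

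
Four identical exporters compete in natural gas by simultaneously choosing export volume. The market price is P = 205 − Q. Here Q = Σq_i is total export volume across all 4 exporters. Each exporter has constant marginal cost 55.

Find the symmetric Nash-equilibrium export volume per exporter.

30

A representative exporter's profit is π_i = q_i(205 − Q) − 55q_i, with Q = q_i + Σ_{j≠i} q_j.
First-order condition: 150 − 2q_i − Σ_{j≠i} q_j = 0.
With identical exporters, set every q_j = q: then 150 − 2q − 3q = 0, i.e. q = 150/5 = 30.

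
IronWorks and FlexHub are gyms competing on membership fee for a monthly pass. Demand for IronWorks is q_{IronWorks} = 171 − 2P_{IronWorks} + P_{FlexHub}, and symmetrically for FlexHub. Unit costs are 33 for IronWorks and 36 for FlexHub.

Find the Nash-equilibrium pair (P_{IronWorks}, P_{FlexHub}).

79.4, 80.6

IronWorks's profit: π = (P_{IronWorks} − 33)(171 − 2P_{IronWorks} + P_{FlexHub}).
∂π/∂P_{IronWorks} = 237 − 4P_{IronWorks} + P_{FlexHub} = 0 ⇒ P_{IronWorks} = 59.25 + 0.25P_{FlexHub}.
Similarly P_{FlexHub} = 60.75 + 0.25P_{IronWorks}.
Solving the two reaction functions simultaneously: (1 − (0.25)(0.25))P_{IronWorks} = 59.25 + 0.25·60.75, so 0.9375P_{IronWorks} = 74.4375 and P_{IronWorks} = 79.4.
Then P_{FlexHub} = 60.75 + 0.25·79.4 = 80.6.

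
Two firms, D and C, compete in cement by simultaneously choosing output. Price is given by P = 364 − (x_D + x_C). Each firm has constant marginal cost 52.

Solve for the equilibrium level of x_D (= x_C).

Firm D's profit: π = x_D(364 − (x_D + x_C)) − 52x_D.
∂π/∂x_D = 312 − 2x_D − x_C = 0, so x_D = 156 − 0.5x_C.
By symmetry x_C = x_D; substituting into the reaction function, 1.5x_D = 156 and x_D = 104.

104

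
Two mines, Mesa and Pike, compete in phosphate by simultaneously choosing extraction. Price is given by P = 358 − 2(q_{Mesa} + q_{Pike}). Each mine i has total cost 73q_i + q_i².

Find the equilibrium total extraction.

71.25

Mine Mesa's profit: π = q_{Mesa}(358 − 2(q_{Mesa} + q_{Pike})) − 73q_{Mesa} − q_{Mesa}².
∂π/∂q_{Mesa} = 285 − 6q_{Mesa} − 2q_{Pike} = 0, so q_{Mesa} = 47.5 − (1/3)q_{Pike}.
Setting q_{Mesa} = q_{Pike} in the reaction function: q_{Mesa} = 47.5 − (1/3)q_{Mesa}, so q_{Mesa} = 47.5 / (4/3) = 35.625.
Total extraction: 35.625 + 35.625 = 71.25.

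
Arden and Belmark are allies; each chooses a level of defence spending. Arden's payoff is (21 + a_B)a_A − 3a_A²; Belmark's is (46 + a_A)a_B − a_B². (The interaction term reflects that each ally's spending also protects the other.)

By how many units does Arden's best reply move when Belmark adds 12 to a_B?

Expanding Arden's payoff: 21a_A + a_Ba_A − 3a_A².
∂π/∂a_A = 21 + a_B − 6a_A = 0, so a_A = 3.5 + (1/6)a_B.
The reaction-function slope is 1/6, so a 12-unit rise in a_B moves a_A by 1/6 × 12 = 2. Arden's best response rises — the actions are strategic complements.

2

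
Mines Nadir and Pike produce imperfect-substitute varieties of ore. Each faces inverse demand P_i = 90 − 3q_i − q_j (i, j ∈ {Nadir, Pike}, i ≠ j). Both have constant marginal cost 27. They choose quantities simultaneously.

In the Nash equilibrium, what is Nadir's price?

Mine Nadir's profit: π = q_{Nadir}(90 − 3q_{Nadir} − q_{Pike}) − 27q_{Nadir}.
∂π/∂q_{Nadir} = 63 − 6q_{Nadir} − q_{Pike} = 0 ⇒ q_{Nadir} = 10.5 − (1/6)q_{Pike}.
Setting q_{Nadir} = q_{Pike} in the reaction function: q_{Nadir} = 10.5 − (1/6)q_{Nadir}, so q_{Nadir} = 10.5 / (7/6) = 9.
P_{Nadir} = 90 − 3·9 − 9 = 54.

54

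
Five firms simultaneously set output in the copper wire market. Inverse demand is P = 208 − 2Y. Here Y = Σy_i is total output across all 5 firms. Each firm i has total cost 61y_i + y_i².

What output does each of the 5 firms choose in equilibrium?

A representative firm's profit is π_i = y_i(208 − 2Y) − 61y_i − y_i², with Y = y_i + Σ_{j≠i} y_j.
First-order condition: 147 − 6y_i − 2Σ_{j≠i} y_j = 0.
In a symmetric equilibrium every firm chooses the same y, so Σ_{j≠i} y_j = 4y. The condition becomes 147 − 14y = 0, giving y = 147/14 = 10.5.

10.5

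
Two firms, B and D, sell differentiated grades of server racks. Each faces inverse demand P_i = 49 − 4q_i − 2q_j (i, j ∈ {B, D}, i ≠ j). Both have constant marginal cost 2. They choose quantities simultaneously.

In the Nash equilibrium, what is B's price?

Firm B's profit: π = q_B(49 − 4q_B − 2q_D) − 2q_B.
∂π/∂q_B = 47 − 8q_B − 2q_D = 0 ⇒ q_B = 5.875 − 0.25q_D.
Setting q_B = q_D in the reaction function: q_B = 5.875 − 0.25q_B, so q_B = 5.875 / 1.25 = 4.7.
P_B = 49 − 4·4.7 − 2·4.7 = 20.8.

20.8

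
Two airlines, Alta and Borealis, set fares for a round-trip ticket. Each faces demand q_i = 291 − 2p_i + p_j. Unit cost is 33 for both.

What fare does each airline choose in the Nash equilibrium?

Alta's profit: π = (p_{Alta} − 33)(291 − 2p_{Alta} + p_{Borealis}).
∂π/∂p_{Alta} = 357 − 4p_{Alta} + p_{Borealis} = 0 ⇒ p_{Alta} = 89.25 + 0.25p_{Borealis}.
Setting p_{Alta} = p_{Borealis} in the reaction function: p_{Alta} = 89.25 + 0.25p_{Alta}, so p_{Alta} = 89.25 / 0.75 = 119.

119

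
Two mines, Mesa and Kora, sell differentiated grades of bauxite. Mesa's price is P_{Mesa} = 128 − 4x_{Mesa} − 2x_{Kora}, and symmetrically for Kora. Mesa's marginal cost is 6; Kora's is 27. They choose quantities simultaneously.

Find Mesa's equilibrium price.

57.6

Mine Mesa's profit: π = x_{Mesa}(128 − 4x_{Mesa} − 2x_{Kora}) − 6x_{Mesa}.
∂π/∂x_{Mesa} = 122 − 8x_{Mesa} − 2x_{Kora} = 0 ⇒ x_{Mesa} = 15.25 − 0.25x_{Kora}.
Similarly x_{Kora} = 12.625 − 0.25x_{Mesa}.
Substituting the second reaction function into the first: x_{Mesa} = 15.25 − 0.25(12.625 − 0.25x_{Mesa}), which gives 0.9375x_{Mesa} = 387/32 ⇒ x_{Mesa} = 12.9.
Then x_{Kora} = 12.625 − 0.25·12.9 = 9.4.
P_{Mesa} = 128 − 4·12.9 − 2·9.4 = 57.6.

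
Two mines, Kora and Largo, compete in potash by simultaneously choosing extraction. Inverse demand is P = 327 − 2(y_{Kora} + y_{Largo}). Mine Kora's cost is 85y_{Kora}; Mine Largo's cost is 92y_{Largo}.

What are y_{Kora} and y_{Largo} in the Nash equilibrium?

Mine Kora's profit: π = y_{Kora}(327 − 2(y_{Kora} + y_{Largo})) − 85y_{Kora}.
∂π/∂y_{Kora} = 242 − 4y_{Kora} − 2y_{Largo} = 0, so y_{Kora} = 60.5 − 0.5y_{Largo}.
By the same steps for Largo: y_{Largo} = 58.75 − 0.5y_{Kora}.
Solving the two reaction functions simultaneously: (1 − (−0.5)(−0.5))y_{Kora} = 60.5 − 0.5·58.75, so 0.75y_{Kora} = 31.125 and y_{Kora} = 41.5.
Then y_{Largo} = 58.75 − 0.5·41.5 = 38.

41.5, 38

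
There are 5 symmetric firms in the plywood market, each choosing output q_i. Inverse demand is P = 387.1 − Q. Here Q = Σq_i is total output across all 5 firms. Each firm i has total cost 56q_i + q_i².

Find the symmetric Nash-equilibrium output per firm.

41.3875

A representative firm's profit is π_i = q_i(387.1 − Q) − 56q_i − q_i², with Q = q_i + Σ_{j≠i} q_j.
First-order condition: 331.1 − 4q_i − Σ_{j≠i} q_j = 0.
Imposing symmetry (q_j = q for all j) turns Σ_{j≠i} q_j into 4q, so 331.1 = 8q and q = 41.3875.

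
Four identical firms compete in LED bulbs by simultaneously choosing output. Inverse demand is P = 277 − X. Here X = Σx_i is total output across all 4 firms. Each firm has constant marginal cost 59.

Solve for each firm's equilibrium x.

43.6

A representative firm's profit is π_i = x_i(277 − X) − 59x_i, with X = x_i + Σ_{j≠i} x_j.
First-order condition: 218 − 2x_i − Σ_{j≠i} x_j = 0.
In a symmetric equilibrium every firm chooses the same x, so Σ_{j≠i} x_j = 3x. The condition becomes 218 − 5x = 0, giving x = 218/5 = 43.6.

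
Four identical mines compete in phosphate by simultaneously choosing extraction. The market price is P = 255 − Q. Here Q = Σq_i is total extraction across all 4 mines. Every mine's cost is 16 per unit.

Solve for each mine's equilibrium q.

A representative mine's profit is π_i = q_i(255 − Q) − 16q_i, with Q = q_i + Σ_{j≠i} q_j.
First-order condition: 239 − 2q_i − Σ_{j≠i} q_j = 0.
Imposing symmetry (q_j = q for all j) turns Σ_{j≠i} q_j into 3q, so 239 = 5q and q = 47.8.

47.8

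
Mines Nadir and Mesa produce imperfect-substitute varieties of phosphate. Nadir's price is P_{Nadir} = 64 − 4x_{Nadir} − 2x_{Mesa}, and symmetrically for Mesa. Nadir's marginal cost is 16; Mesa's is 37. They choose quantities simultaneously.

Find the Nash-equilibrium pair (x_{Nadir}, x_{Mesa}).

5.5, 2

Mine Nadir's profit: π = x_{Nadir}(64 − 4x_{Nadir} − 2x_{Mesa}) − 16x_{Nadir}.
∂π/∂x_{Nadir} = 48 − 8x_{Nadir} − 2x_{Mesa} = 0 ⇒ x_{Nadir} = 6 − 0.25x_{Mesa}.
Similarly x_{Mesa} = 3.375 − 0.25x_{Nadir}.
Plugging x_{Mesa} into Nadir's best response: x_{Nadir} = 6 − 0.25(3.375 − 0.25x_{Nadir}) ⇒ 0.9375x_{Nadir} = 165/32, so x_{Nadir} = 5.5.
Then x_{Mesa} = 3.375 − 0.25·5.5 = 2.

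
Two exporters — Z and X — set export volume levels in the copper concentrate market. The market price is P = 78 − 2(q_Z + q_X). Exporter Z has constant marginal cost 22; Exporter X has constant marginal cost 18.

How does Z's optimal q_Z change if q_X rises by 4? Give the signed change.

Exporter Z's profit: π = q_Z(78 − 2(q_Z + q_X)) − 22q_Z.
∂π/∂q_Z = 56 − 4q_Z − 2q_X = 0, so q_Z = 14 − 0.5q_X.
The reaction-function slope is −0.5, so a 4-unit rise in q_X moves q_Z by −0.5 × 4 = −2. Z's best response falls — the actions are strategic substitutes.

-2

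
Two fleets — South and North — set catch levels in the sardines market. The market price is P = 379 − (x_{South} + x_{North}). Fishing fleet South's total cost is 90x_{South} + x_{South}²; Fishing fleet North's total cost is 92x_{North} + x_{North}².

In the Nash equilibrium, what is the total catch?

115.2

Fishing fleet South's profit: π = x_{South}(379 − (x_{South} + x_{North})) − 90x_{South} − x_{South}².
∂π/∂x_{South} = 289 − 4x_{South} − x_{North} = 0, so x_{South} = 72.25 − 0.25x_{North}.
By the same steps for North: x_{North} = 71.75 − 0.25x_{South}.
Plugging x_{North} into South's best response: x_{South} = 72.25 − 0.25(71.75 − 0.25x_{South}) ⇒ 0.9375x_{South} = 54.3125, so x_{South} = 869/15.
Then x_{North} = 71.75 − 0.25·(869/15) = 859/15.
Total catch: 869/15 + 859/15 = 115.2.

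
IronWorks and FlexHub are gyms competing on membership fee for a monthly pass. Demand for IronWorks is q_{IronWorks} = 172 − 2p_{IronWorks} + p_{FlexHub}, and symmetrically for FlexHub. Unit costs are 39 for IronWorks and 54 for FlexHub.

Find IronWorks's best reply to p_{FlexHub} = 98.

87

IronWorks's profit: π = (p_{IronWorks} − 39)(172 − 2p_{IronWorks} + p_{FlexHub}).
∂π/∂p_{IronWorks} = 250 − 4p_{IronWorks} + p_{FlexHub} = 0 ⇒ p_{IronWorks} = 62.5 + 0.25p_{FlexHub}.
At p_{FlexHub} = 98: p_{IronWorks} = 62.5 + 0.25·98 = 87.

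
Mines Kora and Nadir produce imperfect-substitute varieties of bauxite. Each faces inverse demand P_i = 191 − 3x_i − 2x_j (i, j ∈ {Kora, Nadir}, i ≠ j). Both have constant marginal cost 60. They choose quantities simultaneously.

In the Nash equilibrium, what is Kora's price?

109.125

Mine Kora's profit: π = x_{Kora}(191 − 3x_{Kora} − 2x_{Nadir}) − 60x_{Kora}.
∂π/∂x_{Kora} = 131 − 6x_{Kora} − 2x_{Nadir} = 0 ⇒ x_{Kora} = 131/6 − (1/3)x_{Nadir}.
Setting x_{Kora} = x_{Nadir} in the reaction function: x_{Kora} = 131/6 − (1/3)x_{Kora}, so x_{Kora} = (131/6) / (4/3) = 16.375.
P_{Kora} = 191 − 3·16.375 − 2·16.375 = 109.125.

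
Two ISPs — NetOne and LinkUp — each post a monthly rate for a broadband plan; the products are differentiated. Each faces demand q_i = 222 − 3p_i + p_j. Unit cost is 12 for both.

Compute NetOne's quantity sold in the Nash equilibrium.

118.8

NetOne's profit: π = (p_{NetOne} − 12)(222 − 3p_{NetOne} + p_{LinkUp}).
∂π/∂p_{NetOne} = 258 − 6p_{NetOne} + p_{LinkUp} = 0 ⇒ p_{NetOne} = 43 + (1/6)p_{LinkUp}.
The game is symmetric, so in equilibrium p_{LinkUp} = p_{NetOne}: the reaction function gives (5/6)p_{NetOne} = 43, hence p_{NetOne} = 51.6.
q_{NetOne} = 222 − 3·51.6 + 51.6 = 118.8.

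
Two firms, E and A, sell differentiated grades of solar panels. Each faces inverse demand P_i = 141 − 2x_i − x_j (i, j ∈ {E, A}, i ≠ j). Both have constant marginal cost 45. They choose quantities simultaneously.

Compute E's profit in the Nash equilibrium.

737.28

Firm E's profit: π = x_E(141 − 2x_E − x_A) − 45x_E.
∂π/∂x_E = 96 − 4x_E − x_A = 0 ⇒ x_E = 24 − 0.25x_A.
Setting x_E = x_A in the reaction function: x_E = 24 − 0.25x_E, so x_E = 24 / 1.25 = 19.2.
P_E = 141 − 2·19.2 − 19.2 = 83.4.
Profit = (83.4 − 45)·19.2 = 737.28.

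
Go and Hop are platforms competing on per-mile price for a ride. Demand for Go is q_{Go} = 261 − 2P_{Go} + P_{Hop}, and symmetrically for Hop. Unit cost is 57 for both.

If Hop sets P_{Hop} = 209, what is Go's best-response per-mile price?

Go's profit: π = (P_{Go} − 57)(261 − 2P_{Go} + P_{Hop}).
∂π/∂P_{Go} = 375 − 4P_{Go} + P_{Hop} = 0 ⇒ P_{Go} = 93.75 + 0.25P_{Hop}.
At P_{Hop} = 209: P_{Go} = 93.75 + 0.25·209 = 146.

146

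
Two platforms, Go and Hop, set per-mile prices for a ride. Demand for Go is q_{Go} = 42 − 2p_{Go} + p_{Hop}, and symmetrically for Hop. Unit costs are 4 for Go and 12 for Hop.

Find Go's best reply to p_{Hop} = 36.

Go's profit: π = (p_{Go} − 4)(42 − 2p_{Go} + p_{Hop}).
∂π/∂p_{Go} = 50 − 4p_{Go} + p_{Hop} = 0 ⇒ p_{Go} = 12.5 + 0.25p_{Hop}.
At p_{Hop} = 36: p_{Go} = 12.5 + 0.25·36 = 21.5.

21.5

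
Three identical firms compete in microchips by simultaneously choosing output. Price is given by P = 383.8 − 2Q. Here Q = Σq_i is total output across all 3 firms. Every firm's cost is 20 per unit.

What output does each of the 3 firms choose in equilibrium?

A representative firm's profit is π_i = q_i(383.8 − 2Q) − 20q_i, with Q = q_i + Σ_{j≠i} q_j.
First-order condition: 363.8 − 4q_i − 2Σ_{j≠i} q_j = 0.
With identical firms, set every q_j = q: then 363.8 − 4q − 4q = 0, i.e. q = 363.8/8 = 45.475.

45.475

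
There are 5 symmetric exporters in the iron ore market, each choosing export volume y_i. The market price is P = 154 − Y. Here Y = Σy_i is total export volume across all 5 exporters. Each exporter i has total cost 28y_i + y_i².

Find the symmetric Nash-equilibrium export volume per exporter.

A representative exporter's profit is π_i = y_i(154 − Y) − 28y_i − y_i², with Y = y_i + Σ_{j≠i} y_j.
First-order condition: 126 − 4y_i − Σ_{j≠i} y_j = 0.
Imposing symmetry (y_j = y for all j) turns Σ_{j≠i} y_j into 4y, so 126 = 8y and y = 15.75.

15.75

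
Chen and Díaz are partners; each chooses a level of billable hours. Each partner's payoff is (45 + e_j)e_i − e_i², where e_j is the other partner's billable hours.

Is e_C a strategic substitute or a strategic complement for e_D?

strategic complements

Chen's payoff is (45 + e_D)e_C − e_C².
∂π/∂e_C = 45 + e_D − 2e_C = 0, so e_C = 22.5 + 0.5e_D.
The best-response slope de_C/de_D = 0.5 > 0: the reaction function is upward-sloping, so the choices are strategic complements.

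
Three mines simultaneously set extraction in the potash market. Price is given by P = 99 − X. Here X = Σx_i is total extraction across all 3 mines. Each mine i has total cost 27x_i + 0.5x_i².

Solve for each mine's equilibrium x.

A representative mine's profit is π_i = x_i(99 − X) − 27x_i − 0.5x_i², with X = x_i + Σ_{j≠i} x_j.
First-order condition: 72 − 3x_i − Σ_{j≠i} x_j = 0.
In a symmetric equilibrium every mine chooses the same x, so Σ_{j≠i} x_j = 2x. The condition becomes 72 − 5x = 0, giving x = 72/5 = 14.4.

14.4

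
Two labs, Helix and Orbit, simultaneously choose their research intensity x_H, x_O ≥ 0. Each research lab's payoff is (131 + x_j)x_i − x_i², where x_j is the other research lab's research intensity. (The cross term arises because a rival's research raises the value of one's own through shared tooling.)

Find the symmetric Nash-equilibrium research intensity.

Helix's payoff is (131 + x_O)x_H − x_H².
∂π/∂x_H = 131 + x_O − 2x_H = 0, so x_H = 65.5 + 0.5x_O.
Setting x_H = x_O in the reaction function: x_H = 65.5 + 0.5x_H, so x_H = 65.5 / 0.5 = 131.

131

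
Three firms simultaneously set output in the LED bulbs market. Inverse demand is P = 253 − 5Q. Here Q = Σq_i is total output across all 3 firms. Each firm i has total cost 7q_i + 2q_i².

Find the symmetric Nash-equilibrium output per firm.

A representative firm's profit is π_i = q_i(253 − 5Q) − 7q_i − 2q_i², with Q = q_i + Σ_{j≠i} q_j.
First-order condition: 246 − 14q_i − 5Σ_{j≠i} q_j = 0.
Imposing symmetry (q_j = q for all j) turns Σ_{j≠i} q_j into 2q, so 246 = 24q and q = 10.25.

10.25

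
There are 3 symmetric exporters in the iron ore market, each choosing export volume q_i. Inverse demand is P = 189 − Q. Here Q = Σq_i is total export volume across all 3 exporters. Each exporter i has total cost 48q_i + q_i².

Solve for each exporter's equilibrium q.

A representative exporter's profit is π_i = q_i(189 − Q) − 48q_i − q_i², with Q = q_i + Σ_{j≠i} q_j.
First-order condition: 141 − 4q_i − Σ_{j≠i} q_j = 0.
In a symmetric equilibrium every exporter chooses the same q, so Σ_{j≠i} q_j = 2q. The condition becomes 141 − 6q = 0, giving q = 141/6 = 23.5.

23.5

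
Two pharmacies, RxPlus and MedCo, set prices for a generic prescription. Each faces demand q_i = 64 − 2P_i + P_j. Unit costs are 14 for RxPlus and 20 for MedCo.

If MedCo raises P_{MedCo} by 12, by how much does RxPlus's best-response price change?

RxPlus's profit: π = (P_{RxPlus} − 14)(64 − 2P_{RxPlus} + P_{MedCo}).
∂π/∂P_{RxPlus} = 92 − 4P_{RxPlus} + P_{MedCo} = 0 ⇒ P_{RxPlus} = 23 + 0.25P_{MedCo}.
The reaction-function slope is 0.25, so a 12-unit rise in P_{MedCo} moves P_{RxPlus} by 0.25 × 12 = 3. RxPlus's best response rises — the actions are strategic complements.

3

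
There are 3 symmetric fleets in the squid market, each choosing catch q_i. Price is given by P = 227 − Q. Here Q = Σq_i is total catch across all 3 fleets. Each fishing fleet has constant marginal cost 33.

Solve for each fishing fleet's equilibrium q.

48.5

A representative fishing fleet's profit is π_i = q_i(227 − Q) − 33q_i, with Q = q_i + Σ_{j≠i} q_j.
First-order condition: 194 − 2q_i − Σ_{j≠i} q_j = 0.
With identical fishing fleets, set every q_j = q: then 194 − 2q − 2q = 0, i.e. q = 194/4 = 48.5.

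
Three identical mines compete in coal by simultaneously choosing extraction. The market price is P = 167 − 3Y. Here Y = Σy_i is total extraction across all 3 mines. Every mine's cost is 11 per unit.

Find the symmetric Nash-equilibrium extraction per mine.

13

A representative mine's profit is π_i = y_i(167 − 3Y) − 11y_i, with Y = y_i + Σ_{j≠i} y_j.
First-order condition: 156 − 6y_i − 3Σ_{j≠i} y_j = 0.
Imposing symmetry (y_j = y for all j) turns Σ_{j≠i} y_j into 2y, so 156 = 12y and y = 13.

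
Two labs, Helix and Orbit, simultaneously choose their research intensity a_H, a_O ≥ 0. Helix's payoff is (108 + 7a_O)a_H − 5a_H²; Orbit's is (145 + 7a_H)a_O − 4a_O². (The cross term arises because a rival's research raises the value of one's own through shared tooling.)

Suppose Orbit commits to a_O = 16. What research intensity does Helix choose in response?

Expanding Helix's payoff: 108a_H + 7a_Oa_H − 5a_H².
∂π/∂a_H = 108 + 7a_O − 10a_H = 0, so a_H = 10.8 + 0.7a_O.
At a_O = 16: a_H = 10.8 + 0.7·16 = 22.

22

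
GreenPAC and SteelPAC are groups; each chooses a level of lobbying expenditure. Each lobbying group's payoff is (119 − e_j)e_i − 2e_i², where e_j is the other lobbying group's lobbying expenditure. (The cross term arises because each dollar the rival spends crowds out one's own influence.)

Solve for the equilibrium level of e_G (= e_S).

23.8

GreenPAC's payoff is (119 − e_S)e_G − 2e_G².
∂π/∂e_G = 119 − e_S − 4e_G = 0, so e_G = 29.75 − 0.25e_S.
The game is symmetric, so in equilibrium e_S = e_G: the reaction function gives 1.25e_G = 29.75, hence e_G = 23.8.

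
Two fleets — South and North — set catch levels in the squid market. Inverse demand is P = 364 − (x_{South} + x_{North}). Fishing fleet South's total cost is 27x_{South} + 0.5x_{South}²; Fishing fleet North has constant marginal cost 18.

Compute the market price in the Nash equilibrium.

158.2

Fishing fleet South's profit: π = x_{South}(364 − (x_{South} + x_{North})) − 27x_{South} − 0.5x_{South}².
∂π/∂x_{South} = 337 − 3x_{South} − x_{North} = 0, so x_{South} = 337/3 − (1/3)x_{North}.
For North: ∂π/∂x_{North} = 346 − 2x_{North} − x_{South} = 0 ⇒ x_{North} = 173 − 0.5x_{South}.
Substituting the second reaction function into the first: x_{South} = 337/3 − (1/3)(173 − 0.5x_{South}), which gives (5/6)x_{South} = 164/3 ⇒ x_{South} = 65.6.
Then x_{North} = 173 − 0.5·65.6 = 140.2.
Equilibrium price: P = 364 − 205.8 = 158.2.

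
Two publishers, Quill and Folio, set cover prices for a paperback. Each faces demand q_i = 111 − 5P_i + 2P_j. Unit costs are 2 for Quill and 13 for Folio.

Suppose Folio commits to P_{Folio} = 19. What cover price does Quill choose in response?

15.9

Quill's profit: π = (P_{Quill} − 2)(111 − 5P_{Quill} + 2P_{Folio}).
∂π/∂P_{Quill} = 121 − 10P_{Quill} + 2P_{Folio} = 0 ⇒ P_{Quill} = 12.1 + 0.2P_{Folio}.
At P_{Folio} = 19: P_{Quill} = 12.1 + 0.2·19 = 15.9.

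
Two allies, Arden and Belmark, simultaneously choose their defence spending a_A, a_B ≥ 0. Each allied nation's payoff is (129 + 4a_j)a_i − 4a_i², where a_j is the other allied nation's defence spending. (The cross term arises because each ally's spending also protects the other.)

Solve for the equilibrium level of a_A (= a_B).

Arden's payoff is (129 + 4a_B)a_A − 4a_A².
∂π/∂a_A = 129 + 4a_B − 8a_A = 0, so a_A = 16.125 + 0.5a_B.
By symmetry a_B = a_A; substituting into the reaction function, 0.5a_A = 16.125 and a_A = 32.25.

32.25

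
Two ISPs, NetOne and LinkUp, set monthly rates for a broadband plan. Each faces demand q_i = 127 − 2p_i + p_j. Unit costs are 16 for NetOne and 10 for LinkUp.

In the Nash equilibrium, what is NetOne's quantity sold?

NetOne's profit: π = (p_{NetOne} − 16)(127 − 2p_{NetOne} + p_{LinkUp}).
∂π/∂p_{NetOne} = 159 − 4p_{NetOne} + p_{LinkUp} = 0 ⇒ p_{NetOne} = 39.75 + 0.25p_{LinkUp}.
Similarly p_{LinkUp} = 36.75 + 0.25p_{NetOne}.
Substituting the second reaction function into the first: p_{NetOne} = 39.75 + 0.25(36.75 + 0.25p_{NetOne}), which gives 0.9375p_{NetOne} = 48.9375 ⇒ p_{NetOne} = 52.2.
Then p_{LinkUp} = 36.75 + 0.25·52.2 = 49.8.
q_{NetOne} = 127 − 2·52.2 + 49.8 = 72.4.

72.4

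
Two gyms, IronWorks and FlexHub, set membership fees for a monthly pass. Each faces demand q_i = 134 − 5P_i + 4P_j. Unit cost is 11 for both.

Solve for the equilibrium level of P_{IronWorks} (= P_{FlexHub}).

IronWorks's profit: π = (P_{IronWorks} − 11)(134 − 5P_{IronWorks} + 4P_{FlexHub}).
∂π/∂P_{IronWorks} = 189 − 10P_{IronWorks} + 4P_{FlexHub} = 0 ⇒ P_{IronWorks} = 18.9 + 0.4P_{FlexHub}.
The game is symmetric, so in equilibrium P_{FlexHub} = P_{IronWorks}: the reaction function gives 0.6P_{IronWorks} = 18.9, hence P_{IronWorks} = 31.5.

31.5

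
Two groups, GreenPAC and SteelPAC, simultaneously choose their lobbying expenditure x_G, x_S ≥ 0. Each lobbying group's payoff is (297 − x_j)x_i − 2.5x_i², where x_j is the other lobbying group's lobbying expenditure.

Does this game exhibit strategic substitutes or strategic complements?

strategic substitutes

GreenPAC's payoff is (297 − x_S)x_G − 2.5x_G².
∂π/∂x_G = 297 − x_S − 5x_G = 0, so x_G = 59.4 − 0.2x_S.
The best-response slope dx_G/dx_S = −0.2 < 0: the reaction function is downward-sloping, so the choices are strategic substitutes.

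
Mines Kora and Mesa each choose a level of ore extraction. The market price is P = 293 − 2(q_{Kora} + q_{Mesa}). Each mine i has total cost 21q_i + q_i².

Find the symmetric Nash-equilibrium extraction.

34

Mine Kora's profit: π = q_{Kora}(293 − 2(q_{Kora} + q_{Mesa})) − 21q_{Kora} − q_{Kora}².
∂π/∂q_{Kora} = 272 − 6q_{Kora} − 2q_{Mesa} = 0, so q_{Kora} = 136/3 − (1/3)q_{Mesa}.
The game is symmetric, so in equilibrium q_{Mesa} = q_{Kora}: the reaction function gives (4/3)q_{Kora} = 136/3, hence q_{Kora} = 34.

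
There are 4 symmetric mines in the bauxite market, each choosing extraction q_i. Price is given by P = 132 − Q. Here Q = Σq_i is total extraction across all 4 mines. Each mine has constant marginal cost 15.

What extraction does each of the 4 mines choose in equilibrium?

23.4

A representative mine's profit is π_i = q_i(132 − Q) − 15q_i, with Q = q_i + Σ_{j≠i} q_j.
First-order condition: 117 − 2q_i − Σ_{j≠i} q_j = 0.
In a symmetric equilibrium every mine chooses the same q, so Σ_{j≠i} q_j = 3q. The condition becomes 117 − 5q = 0, giving q = 117/5 = 23.4.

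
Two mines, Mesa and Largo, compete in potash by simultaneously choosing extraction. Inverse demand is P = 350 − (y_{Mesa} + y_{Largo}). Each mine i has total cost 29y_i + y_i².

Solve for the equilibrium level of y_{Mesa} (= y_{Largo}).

Mine Mesa's profit: π = y_{Mesa}(350 − (y_{Mesa} + y_{Largo})) − 29y_{Mesa} − y_{Mesa}².
∂π/∂y_{Mesa} = 321 − 4y_{Mesa} − y_{Largo} = 0, so y_{Mesa} = 80.25 − 0.25y_{Largo}.
The game is symmetric, so in equilibrium y_{Largo} = y_{Mesa}: the reaction function gives 1.25y_{Mesa} = 80.25, hence y_{Mesa} = 64.2.

64.2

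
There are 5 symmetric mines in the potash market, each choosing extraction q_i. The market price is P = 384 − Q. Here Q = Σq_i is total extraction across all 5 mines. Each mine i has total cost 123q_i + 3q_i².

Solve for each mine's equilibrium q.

21.75

A representative mine's profit is π_i = q_i(384 − Q) − 123q_i − 3q_i², with Q = q_i + Σ_{j≠i} q_j.
First-order condition: 261 − 8q_i − Σ_{j≠i} q_j = 0.
In a symmetric equilibrium every mine chooses the same q, so Σ_{j≠i} q_j = 4q. The condition becomes 261 − 12q = 0, giving q = 261/12 = 21.75.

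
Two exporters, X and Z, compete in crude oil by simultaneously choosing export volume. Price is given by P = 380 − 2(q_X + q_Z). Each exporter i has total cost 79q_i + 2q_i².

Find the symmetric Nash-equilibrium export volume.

Exporter X's profit: π = q_X(380 − 2(q_X + q_Z)) − 79q_X − 2q_X².
∂π/∂q_X = 301 − 8q_X − 2q_Z = 0, so q_X = 37.625 − 0.25q_Z.
Setting q_X = q_Z in the reaction function: q_X = 37.625 − 0.25q_X, so q_X = 37.625 / 1.25 = 30.1.

30.1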